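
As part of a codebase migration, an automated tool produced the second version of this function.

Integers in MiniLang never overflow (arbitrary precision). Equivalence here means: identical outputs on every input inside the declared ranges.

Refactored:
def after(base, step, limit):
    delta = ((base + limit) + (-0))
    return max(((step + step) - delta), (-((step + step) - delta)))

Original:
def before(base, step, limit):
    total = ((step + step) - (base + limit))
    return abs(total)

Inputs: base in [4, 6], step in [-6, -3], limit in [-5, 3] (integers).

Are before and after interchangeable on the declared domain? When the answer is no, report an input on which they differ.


The two are interchangeable: min/max/abs usage differs, plus local variable names differ, plus arithmetic usage differs, plus constant usage differs, and every declared input agrees.
Tracing base=6, step=-4, limit=-4: before: total := -10 | result 10 | after: delta := 2 | result 10 — matching result 10.
Every one of the 108 inputs gives matching results.
verdict: equivalent


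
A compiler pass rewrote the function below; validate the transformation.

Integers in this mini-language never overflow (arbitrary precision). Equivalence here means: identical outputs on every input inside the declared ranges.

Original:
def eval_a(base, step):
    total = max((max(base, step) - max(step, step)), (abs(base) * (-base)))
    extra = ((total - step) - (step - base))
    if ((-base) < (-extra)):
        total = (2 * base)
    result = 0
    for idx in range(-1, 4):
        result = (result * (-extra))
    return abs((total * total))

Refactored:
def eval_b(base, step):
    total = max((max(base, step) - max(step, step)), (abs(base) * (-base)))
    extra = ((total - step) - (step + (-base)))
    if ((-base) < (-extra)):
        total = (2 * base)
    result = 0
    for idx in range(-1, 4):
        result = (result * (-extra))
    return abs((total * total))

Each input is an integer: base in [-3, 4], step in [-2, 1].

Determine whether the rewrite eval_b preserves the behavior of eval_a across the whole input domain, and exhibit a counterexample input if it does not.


Reading the diff, among the changes: arithmetic usage differs.
As a probe, take base=1, step=-1: eval_a runs total = 2; extra = 5; ((-base) < (-extra)) -> false; result = 0; [idx=-1]; result = 0; [idx=0]; result = 0; [idx=1]; result = 0; [idx=2]; result = 0; [idx=3]; result = 0; return 4; eval_b runs total = 2; extra = 5; ((-base) < (-extra)) -> false; result = 0; [idx=-1]; result = 0; [idx=0]; result = 0; [idx=1]; result = 0; [idx=2]; result = 0; [idx=3]; result = 0; return 4; both end at 4.
Sweeping the whole domain (32 inputs) finds no disagreement.
verdict: equivalent


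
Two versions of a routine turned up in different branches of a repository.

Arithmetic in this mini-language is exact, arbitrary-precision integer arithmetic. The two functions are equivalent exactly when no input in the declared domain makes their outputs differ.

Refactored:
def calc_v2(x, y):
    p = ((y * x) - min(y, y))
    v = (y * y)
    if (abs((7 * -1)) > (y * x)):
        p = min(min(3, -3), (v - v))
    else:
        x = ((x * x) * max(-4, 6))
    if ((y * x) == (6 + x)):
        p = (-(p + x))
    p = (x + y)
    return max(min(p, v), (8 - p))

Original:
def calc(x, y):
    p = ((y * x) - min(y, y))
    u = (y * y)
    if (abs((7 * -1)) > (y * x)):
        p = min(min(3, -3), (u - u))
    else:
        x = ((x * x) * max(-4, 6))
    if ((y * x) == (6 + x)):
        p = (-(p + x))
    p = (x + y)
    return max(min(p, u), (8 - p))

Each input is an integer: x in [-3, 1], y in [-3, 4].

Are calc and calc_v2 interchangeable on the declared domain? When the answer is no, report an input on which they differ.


Comparing the listings, the differences include: local variable names differ.
As a probe, take x=-2, y=0: calc runs p becomes 0; next u becomes 0; next (abs((7 * -1)) > (y * x)) evaluates to true; next p becomes -3; next ((y * x) == (6 + x)) evaluates to false; next p becomes -2; next final value 10; calc_v2 runs p becomes 0; next v becomes 0; next (abs((7 * -1)) > (y * x)) evaluates to true; next p becomes -3; next ((y * x) == (6 + x)) evaluates to false; next p becomes -2; next final value 10; both end at 10.
Every one of the 40 inputs gives matching results.
verdict: equivalent


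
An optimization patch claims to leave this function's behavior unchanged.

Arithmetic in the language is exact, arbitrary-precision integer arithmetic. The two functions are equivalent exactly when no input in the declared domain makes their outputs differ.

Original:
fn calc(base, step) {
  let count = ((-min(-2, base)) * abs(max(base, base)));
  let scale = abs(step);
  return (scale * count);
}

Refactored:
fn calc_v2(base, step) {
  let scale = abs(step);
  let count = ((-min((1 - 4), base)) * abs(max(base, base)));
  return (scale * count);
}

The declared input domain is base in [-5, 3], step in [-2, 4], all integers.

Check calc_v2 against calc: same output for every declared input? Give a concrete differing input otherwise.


On input base=-2, step=-2, calc returns 8 while calc_v2 returns 12.
verdict: not equivalent; witness: base=-2, step=-2


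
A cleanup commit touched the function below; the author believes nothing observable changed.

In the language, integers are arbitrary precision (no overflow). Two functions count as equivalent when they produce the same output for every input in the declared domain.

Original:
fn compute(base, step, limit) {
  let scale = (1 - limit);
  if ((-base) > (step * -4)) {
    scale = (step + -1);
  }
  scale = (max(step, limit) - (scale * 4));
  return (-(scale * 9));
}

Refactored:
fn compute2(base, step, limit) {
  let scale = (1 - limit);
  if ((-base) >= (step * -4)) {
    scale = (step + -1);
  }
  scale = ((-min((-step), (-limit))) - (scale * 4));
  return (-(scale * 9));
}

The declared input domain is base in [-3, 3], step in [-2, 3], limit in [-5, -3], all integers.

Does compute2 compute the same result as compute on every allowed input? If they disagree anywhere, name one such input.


Evaluate both at base=0, step=0, limit=-5.
compute: scale becomes 6; next ((-base) > (step * -4)) evaluates to false; next scale becomes -24; next final value 216
compute2: scale becomes 6; next ((-base) >= (step * -4)) evaluates to true; next scale becomes -1; next scale becomes 4; next final value -36
216 and -36 differ, so these are not the same function on this domain.
verdict: not equivalent; witness: base=0, step=0, limit=-5


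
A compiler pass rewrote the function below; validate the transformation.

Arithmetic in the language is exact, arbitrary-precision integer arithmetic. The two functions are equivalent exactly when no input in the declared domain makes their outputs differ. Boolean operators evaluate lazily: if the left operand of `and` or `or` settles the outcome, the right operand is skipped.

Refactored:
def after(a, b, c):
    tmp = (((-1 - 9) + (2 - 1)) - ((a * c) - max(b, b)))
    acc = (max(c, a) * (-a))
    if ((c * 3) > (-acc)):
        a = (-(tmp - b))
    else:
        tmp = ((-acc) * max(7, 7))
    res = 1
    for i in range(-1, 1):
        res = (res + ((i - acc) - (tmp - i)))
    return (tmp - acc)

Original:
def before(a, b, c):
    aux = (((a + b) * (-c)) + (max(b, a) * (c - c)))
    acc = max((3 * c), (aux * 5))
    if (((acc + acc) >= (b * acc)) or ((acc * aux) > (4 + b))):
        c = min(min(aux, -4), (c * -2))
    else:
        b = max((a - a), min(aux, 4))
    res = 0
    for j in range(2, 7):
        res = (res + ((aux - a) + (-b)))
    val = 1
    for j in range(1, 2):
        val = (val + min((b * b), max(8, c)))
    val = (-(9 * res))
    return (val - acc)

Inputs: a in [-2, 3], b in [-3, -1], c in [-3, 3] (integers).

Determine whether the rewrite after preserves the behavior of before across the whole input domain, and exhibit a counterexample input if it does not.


Not equivalent: a=-2, b=-3, c=-3 separates them (459 vs 32).
before: aux=-15, then acc=-9, then (((acc + acc) >= (b * acc)) or ((acc * aux) > (4 + b))) is true, then c=-15, then res=0, then (j=2), then res=-10, then (j=3), then res=-20, then (j=4), then res=-30, then (j=5), then res=-40, then (j=6), then res=-50, then val=1, then (j=1), then val=9, then val=450, then returns 459
after: tmp=-18, then acc=-4, then ((c * 3) > (-acc)) is false, then tmp=28, then res=1, then (i=-1), then res=-25, then (i=0), then res=-49, then returns 32
verdict: not equivalent; witness: a=-2, b=-3, c=-3


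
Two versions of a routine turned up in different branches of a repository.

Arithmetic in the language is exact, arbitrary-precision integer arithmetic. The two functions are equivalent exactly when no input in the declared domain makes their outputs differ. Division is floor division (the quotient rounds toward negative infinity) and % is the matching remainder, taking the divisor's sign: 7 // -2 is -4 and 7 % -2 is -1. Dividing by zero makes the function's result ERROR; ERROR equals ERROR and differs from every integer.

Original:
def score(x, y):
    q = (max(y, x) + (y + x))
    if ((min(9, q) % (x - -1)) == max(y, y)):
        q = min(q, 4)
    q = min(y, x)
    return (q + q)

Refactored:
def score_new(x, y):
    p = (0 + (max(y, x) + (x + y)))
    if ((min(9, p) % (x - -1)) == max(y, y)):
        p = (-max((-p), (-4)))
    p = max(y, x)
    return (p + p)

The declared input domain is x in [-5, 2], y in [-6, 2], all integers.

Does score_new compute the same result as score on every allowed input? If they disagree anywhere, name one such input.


x=-5, y=-6 yields -12 from score but -10 from score_new.
verdict: not equivalent; witness: x=-5, y=-6


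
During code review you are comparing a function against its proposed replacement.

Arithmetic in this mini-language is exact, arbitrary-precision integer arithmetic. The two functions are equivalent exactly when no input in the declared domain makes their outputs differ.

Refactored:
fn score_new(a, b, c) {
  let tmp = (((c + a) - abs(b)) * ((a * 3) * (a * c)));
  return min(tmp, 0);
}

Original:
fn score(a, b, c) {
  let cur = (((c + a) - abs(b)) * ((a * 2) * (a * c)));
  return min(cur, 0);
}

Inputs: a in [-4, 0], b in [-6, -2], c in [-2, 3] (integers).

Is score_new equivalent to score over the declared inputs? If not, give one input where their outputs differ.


There is a counterexample at a=-4, b=-6, c=1: -288 on one side, -432 on the other.
score: cur=-288, then returns -288
score_new: tmp=-432, then returns -432
verdict: not equivalent; witness: a=-4, b=-6, c=1


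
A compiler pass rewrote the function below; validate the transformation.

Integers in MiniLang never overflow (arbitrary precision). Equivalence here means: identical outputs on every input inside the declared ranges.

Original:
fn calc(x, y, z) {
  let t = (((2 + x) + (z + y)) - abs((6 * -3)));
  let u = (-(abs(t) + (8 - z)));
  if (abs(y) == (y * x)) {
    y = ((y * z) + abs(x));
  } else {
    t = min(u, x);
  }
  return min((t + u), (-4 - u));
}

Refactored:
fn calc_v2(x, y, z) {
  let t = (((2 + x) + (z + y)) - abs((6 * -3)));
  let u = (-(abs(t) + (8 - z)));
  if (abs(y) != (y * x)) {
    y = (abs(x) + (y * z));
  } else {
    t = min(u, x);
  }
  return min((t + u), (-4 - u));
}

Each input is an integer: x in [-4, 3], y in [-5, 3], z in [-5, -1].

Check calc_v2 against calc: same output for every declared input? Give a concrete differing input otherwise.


There is a counterexample at x=-4, y=-5, z=-5: -86 on one side, -73 on the other.
calc: t becomes -30; next u becomes -43; next (abs(y) == (y * x)) evaluates to false; next t becomes -43; next final value -86
calc_v2: t becomes -30; next u becomes -43; next (abs(y) != (y * x)) evaluates to true; next y becomes 29; next final value -73
verdict: not equivalent; witness: x=-4, y=-5, z=-5


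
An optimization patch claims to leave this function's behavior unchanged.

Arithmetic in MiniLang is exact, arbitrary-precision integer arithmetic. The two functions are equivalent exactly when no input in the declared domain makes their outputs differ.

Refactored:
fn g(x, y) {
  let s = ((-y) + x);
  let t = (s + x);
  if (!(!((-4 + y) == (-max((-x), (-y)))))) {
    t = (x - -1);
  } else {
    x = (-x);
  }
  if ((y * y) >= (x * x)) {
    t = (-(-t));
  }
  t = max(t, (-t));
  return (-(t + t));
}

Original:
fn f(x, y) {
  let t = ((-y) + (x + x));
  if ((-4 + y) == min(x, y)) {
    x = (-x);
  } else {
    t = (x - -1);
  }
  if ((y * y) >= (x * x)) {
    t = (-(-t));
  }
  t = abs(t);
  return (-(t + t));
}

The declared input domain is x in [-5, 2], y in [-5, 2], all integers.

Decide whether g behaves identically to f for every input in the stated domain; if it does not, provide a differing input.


The rewrite breaks on x=-5, y=-5, where the results are -8 and -10.
f: t = -5; ((-4 + y) == min(x, y)) -> false; t = -4; ((y * y) >= (x * x)) -> true; t = -4; t = 4; return -8
g: s = 0; t = -5; (!(!((-4 + y) == (-max((-x), (-y)))))) -> false; x = 5; ((y * y) >= (x * x)) -> true; t = -5; t = 5; return -10
verdict: not equivalent; witness: x=-5, y=-5


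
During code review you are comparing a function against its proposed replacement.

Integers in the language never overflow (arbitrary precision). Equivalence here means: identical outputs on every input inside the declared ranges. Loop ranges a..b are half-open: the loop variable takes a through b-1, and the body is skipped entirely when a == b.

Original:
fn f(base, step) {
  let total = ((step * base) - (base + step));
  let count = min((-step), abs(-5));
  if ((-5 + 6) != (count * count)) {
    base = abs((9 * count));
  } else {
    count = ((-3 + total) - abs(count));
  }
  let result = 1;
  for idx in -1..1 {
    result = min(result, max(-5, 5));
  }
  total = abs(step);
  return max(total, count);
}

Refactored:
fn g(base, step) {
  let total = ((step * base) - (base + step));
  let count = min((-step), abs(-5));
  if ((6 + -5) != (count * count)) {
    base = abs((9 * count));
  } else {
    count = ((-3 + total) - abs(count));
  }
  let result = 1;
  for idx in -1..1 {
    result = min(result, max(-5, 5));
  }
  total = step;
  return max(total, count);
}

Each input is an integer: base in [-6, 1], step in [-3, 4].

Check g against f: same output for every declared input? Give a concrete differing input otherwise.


These are not equivalent — on base=-1, step=-1 the outputs split (1 vs -1).
f: total becomes 3; next count becomes 1; next ((-5 + 6) != (count * count)) evaluates to false; next count becomes -1; next result becomes 1; next at idx=-1:; next result becomes 1; next at idx=0:; next result becomes 1; next total becomes 1; next final value 1
g: total becomes 3; next count becomes 1; next ((6 + -5) != (count * count)) evaluates to false; next count becomes -1; next result becomes 1; next at idx=-1:; next result becomes 1; next at idx=0:; next result becomes 1; next total becomes -1; next final value -1
verdict: not equivalent; witness: base=-1, step=-1


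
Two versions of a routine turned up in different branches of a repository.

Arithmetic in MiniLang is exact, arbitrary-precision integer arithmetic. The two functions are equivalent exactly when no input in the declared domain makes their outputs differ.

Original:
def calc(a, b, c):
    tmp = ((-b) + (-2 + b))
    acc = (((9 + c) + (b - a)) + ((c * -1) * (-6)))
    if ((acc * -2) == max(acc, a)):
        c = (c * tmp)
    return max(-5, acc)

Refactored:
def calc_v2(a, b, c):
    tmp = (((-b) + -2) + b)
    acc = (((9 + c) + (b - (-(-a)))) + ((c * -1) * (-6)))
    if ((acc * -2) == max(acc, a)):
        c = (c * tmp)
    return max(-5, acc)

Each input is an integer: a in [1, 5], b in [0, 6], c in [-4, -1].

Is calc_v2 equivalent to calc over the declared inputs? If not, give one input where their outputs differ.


Side by side, the visible changes include: same computation, different form.
Tracing a=1, b=0, c=-3: calc: tmp = -2; acc = -13; ((acc * -2) == max(acc, a)) -> false; return -5 | calc_v2: tmp = -2; acc = -13; ((acc * -2) == max(acc, a)) -> false; return -5 — matching result -5.
An exhaustive pass over the 140 declared inputs shows identical outputs.
verdict: equivalent


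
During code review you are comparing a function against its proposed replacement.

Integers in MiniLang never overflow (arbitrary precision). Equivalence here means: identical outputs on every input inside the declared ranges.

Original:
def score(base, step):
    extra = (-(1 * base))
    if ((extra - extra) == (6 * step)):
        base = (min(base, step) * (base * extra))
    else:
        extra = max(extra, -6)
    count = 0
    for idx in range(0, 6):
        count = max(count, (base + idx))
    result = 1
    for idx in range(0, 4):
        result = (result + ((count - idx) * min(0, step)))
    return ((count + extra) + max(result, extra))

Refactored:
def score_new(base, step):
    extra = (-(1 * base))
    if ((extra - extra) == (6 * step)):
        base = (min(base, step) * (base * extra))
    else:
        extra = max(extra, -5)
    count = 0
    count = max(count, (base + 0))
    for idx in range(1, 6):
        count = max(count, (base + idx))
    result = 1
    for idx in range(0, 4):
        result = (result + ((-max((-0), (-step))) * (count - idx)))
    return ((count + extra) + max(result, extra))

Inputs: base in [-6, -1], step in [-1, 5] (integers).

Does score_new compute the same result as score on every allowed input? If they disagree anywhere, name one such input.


The edit looks behavioral (`-6` became `-5`), but over these ranges it never changes the outcome; all 42 inputs agree.
verdict: equivalent


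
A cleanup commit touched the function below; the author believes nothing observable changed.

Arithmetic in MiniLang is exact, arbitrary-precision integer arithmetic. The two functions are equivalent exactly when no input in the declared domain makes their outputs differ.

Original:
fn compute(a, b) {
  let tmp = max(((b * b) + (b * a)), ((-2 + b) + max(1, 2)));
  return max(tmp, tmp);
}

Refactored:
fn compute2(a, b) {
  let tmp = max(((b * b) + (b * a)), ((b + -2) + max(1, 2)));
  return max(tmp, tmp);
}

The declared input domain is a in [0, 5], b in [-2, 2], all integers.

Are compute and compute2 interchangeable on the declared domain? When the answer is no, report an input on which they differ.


The two versions differ — the changes include same computation, different form.
As a probe, take a=2, b=0: compute runs tmp := 0 | result 0; compute2 runs tmp := 0 | result 0; both end at 0.
An exhaustive pass over the 30 declared inputs shows identical outputs.
verdict: equivalent


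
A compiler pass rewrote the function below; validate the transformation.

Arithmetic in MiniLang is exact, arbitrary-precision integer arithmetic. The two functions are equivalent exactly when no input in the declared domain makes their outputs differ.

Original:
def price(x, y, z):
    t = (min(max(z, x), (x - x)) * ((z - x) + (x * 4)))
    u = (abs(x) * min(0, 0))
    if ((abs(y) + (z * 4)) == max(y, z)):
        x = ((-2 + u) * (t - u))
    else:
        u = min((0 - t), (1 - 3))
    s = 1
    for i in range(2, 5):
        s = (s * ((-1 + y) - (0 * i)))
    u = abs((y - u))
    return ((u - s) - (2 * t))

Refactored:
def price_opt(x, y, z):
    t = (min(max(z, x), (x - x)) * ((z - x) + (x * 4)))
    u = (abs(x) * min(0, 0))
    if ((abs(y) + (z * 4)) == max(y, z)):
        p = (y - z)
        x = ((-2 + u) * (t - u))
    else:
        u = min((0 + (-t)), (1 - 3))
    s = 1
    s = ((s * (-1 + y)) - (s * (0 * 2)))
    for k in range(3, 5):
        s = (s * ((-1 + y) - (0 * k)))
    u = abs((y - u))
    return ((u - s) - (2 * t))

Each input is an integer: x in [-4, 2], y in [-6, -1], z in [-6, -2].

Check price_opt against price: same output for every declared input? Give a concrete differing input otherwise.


The two are interchangeable: constant usage differs; also loop structure differs; also statement counts differ; also arithmetic usage differs; also local variable names differ, and every declared input agrees.
As a probe, take x=-4, y=-4, z=-6: price runs t := 72 | u := 0 | ((abs(y) + (z * 4)) == max(y, z)): false | u := -72 | s := 1 | iter i=2: | s := -5 | iter i=3: | s := 25 | iter i=4: | s := -125 | u := 68 | result 49; price_opt runs t := 72 | u := 0 | ((abs(y) + (z * 4)) == max(y, z)): false | u := -72 | s := 1 | s := -5 | iter k=3: | s := 25 | iter k=4: | s := -125 | u := 68 | result 49; both end at 49.
An exhaustive pass over the 210 declared inputs shows identical outputs.
verdict: equivalent


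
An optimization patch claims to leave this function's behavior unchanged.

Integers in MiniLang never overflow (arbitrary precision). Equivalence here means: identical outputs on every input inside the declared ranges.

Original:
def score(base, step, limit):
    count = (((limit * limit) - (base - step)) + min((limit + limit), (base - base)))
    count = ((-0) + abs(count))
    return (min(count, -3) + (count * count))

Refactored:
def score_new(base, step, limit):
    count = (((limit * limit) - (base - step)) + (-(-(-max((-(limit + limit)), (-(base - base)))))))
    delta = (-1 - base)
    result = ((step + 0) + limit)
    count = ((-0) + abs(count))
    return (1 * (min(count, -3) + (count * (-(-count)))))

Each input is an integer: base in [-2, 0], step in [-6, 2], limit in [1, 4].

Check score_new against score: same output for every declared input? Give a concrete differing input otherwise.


Equivalent. The suspicious edit (`0` became `-1`) never changes the result for any input inside the declared domain.
Across all 108 domain points the two functions coincide.
One worked example (base=-2, step=2, limit=4) — score: count becomes 20; next count becomes 20; next final value 397; score_new: count becomes 20; next delta becomes 1; next result becomes 6; next count becomes 20; next final value 397; agreement on 397.
verdict: equivalent


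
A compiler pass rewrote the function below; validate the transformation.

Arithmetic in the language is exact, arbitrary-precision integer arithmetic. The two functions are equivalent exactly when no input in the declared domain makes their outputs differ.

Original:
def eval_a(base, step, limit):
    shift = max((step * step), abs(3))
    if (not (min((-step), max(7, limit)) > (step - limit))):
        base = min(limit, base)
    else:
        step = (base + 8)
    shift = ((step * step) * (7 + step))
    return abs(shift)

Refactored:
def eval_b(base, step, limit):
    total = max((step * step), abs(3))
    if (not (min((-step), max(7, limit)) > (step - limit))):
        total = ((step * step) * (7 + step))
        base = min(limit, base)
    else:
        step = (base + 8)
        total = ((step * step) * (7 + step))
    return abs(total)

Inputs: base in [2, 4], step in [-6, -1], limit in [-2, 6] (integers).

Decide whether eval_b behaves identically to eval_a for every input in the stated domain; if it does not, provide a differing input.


Comparing the listings, the differences include: constant usage differs; also arithmetic usage differs; also statement counts differ; also local variable names differ.
Spot check at base=4, step=-2, limit=5 — eval_a: shift = 4; (not (min((-step), max(7, limit)) > (step - limit))) -> false; step = 12; shift = 2736; return 2736. eval_b: total = 4; (not (min((-step), max(7, limit)) > (step - limit))) -> false; step = 12; total = 2736; return 2736. Both give 2736.
Every one of the 162 inputs gives matching results.
verdict: equivalent


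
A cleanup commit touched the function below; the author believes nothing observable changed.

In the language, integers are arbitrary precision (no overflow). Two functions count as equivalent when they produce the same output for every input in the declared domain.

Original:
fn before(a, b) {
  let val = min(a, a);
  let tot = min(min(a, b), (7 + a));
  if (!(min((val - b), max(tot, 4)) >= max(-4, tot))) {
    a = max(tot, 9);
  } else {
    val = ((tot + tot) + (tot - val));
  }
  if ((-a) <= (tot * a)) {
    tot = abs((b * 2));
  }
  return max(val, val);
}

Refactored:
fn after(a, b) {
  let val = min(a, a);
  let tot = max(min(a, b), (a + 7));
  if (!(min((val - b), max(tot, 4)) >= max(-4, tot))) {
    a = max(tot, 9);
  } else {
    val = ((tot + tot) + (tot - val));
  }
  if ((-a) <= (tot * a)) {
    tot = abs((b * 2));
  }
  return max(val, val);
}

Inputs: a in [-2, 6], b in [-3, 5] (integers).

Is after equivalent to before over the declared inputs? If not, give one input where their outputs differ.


Try a=-2, b=-3.
before: val := -2 | tot := -3 | (!(min((val - b), max(tot, 4)) >= max(-4, tot))): false | val := -7 | ((-a) <= (tot * a)): true | tot := 6 | result -7
after: val := -2 | tot := 5 | (!(min((val - b), max(tot, 4)) >= max(-4, tot))): true | a := 9 | ((-a) <= (tot * a)): true | tot := 6 | result -2
-7 and -2 differ, so these are not the same function on this domain.
verdict: not equivalent; witness: a=-2, b=-3


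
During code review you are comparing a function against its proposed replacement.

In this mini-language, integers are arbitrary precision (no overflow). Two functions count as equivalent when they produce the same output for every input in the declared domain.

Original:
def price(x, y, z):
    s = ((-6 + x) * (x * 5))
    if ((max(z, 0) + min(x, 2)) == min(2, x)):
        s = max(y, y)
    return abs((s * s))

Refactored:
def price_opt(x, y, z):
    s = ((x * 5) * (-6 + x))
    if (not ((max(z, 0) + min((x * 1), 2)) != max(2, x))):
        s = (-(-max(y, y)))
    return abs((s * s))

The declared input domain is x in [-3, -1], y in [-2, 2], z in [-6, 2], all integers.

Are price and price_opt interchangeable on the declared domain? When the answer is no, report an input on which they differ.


Not equivalent: x=-3, y=-2, z=-6 separates them (4 vs 18225).
price: s = 135; ((max(z, 0) + min(x, 2)) == min(2, x)) -> true; s = -2; return 4
price_opt: s = 135; (not ((max(z, 0) + min((x * 1), 2)) != max(2, x))) -> false; return 18225
verdict: not equivalent; witness: x=-3, y=-2, z=-6


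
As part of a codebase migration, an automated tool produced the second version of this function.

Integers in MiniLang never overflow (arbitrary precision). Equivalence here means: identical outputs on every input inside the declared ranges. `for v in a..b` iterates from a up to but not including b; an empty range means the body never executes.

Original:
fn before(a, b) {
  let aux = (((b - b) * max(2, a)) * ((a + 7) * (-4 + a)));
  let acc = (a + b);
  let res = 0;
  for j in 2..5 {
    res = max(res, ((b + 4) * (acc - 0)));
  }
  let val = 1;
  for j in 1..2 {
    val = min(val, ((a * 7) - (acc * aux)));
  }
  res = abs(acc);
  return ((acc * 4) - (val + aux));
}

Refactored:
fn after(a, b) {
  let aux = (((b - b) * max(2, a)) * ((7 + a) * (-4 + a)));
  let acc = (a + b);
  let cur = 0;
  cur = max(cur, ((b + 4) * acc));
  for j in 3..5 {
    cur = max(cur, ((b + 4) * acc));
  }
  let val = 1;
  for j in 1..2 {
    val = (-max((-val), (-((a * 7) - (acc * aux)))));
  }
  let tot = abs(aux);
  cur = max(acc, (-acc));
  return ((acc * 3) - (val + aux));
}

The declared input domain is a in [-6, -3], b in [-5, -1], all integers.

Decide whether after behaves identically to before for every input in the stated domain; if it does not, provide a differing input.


Try a=-6, b=-5.
before: aux becomes 0; next acc becomes -11; next res becomes 0; next at j=2:; next res becomes 11; next at j=3:; next res becomes 11; next at j=4:; next res becomes 11; next val becomes 1; next at j=1:; next val becomes -42; next res becomes 11; next final value -2
after: aux becomes 0; next acc becomes -11; next cur becomes 0; next cur becomes 11; next at j=3:; next cur becomes 11; next at j=4:; next cur becomes 11; next val becomes 1; next at j=1:; next val becomes -42; next tot becomes 0; next cur becomes 11; next final value 9
-2 against 9: the behavior changed.
verdict: not equivalent; witness: a=-6, b=-5


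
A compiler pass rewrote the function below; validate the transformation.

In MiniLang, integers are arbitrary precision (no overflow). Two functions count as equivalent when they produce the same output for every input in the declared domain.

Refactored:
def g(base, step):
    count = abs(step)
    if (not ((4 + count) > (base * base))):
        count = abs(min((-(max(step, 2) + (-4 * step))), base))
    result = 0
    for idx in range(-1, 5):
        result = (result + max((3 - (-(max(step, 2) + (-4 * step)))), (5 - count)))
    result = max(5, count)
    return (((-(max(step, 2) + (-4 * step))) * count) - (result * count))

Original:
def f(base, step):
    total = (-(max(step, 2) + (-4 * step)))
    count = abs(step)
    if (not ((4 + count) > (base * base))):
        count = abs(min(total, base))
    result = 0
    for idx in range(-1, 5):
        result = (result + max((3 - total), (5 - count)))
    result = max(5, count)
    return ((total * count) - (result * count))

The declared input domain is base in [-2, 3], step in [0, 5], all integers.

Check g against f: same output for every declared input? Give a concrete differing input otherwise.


Changes here: statement counts differ; and constant usage differs; and min/max/abs usage differs; and local variable names differ; and arithmetic usage differs; the full 36-point sweep finds no disagreement.
verdict: equivalent


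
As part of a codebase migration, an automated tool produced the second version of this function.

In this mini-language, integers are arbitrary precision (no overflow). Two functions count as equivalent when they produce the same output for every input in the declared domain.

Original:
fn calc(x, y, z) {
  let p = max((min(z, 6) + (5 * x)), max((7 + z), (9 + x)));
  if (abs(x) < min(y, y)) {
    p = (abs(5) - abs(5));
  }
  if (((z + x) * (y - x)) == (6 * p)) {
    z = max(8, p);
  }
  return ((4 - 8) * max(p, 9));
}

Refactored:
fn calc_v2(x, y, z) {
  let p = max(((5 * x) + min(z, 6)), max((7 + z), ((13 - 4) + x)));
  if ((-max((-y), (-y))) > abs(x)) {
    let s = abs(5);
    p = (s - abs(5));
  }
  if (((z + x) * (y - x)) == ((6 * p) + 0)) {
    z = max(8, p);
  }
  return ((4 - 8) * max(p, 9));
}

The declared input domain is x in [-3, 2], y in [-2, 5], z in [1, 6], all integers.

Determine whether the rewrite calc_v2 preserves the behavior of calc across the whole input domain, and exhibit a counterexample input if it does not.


Comparing the listings, the differences include: constant usage differs; min/max/abs usage differs; local variable names differ; comparison usage differs; arithmetic usage differs; statement counts differ.
As a probe, take x=2, y=-2, z=6: calc runs p = 16; (abs(x) < min(y, y)) -> false; (((z + x) * (y - x)) == (6 * p)) -> false; return -64; calc_v2 runs p = 16; ((-max((-y), (-y))) > abs(x)) -> false; (((z + x) * (y - x)) == ((6 * p) + 0)) -> false; return -64; both end at -64.
An exhaustive pass over the 288 declared inputs shows identical outputs.
verdict: equivalent


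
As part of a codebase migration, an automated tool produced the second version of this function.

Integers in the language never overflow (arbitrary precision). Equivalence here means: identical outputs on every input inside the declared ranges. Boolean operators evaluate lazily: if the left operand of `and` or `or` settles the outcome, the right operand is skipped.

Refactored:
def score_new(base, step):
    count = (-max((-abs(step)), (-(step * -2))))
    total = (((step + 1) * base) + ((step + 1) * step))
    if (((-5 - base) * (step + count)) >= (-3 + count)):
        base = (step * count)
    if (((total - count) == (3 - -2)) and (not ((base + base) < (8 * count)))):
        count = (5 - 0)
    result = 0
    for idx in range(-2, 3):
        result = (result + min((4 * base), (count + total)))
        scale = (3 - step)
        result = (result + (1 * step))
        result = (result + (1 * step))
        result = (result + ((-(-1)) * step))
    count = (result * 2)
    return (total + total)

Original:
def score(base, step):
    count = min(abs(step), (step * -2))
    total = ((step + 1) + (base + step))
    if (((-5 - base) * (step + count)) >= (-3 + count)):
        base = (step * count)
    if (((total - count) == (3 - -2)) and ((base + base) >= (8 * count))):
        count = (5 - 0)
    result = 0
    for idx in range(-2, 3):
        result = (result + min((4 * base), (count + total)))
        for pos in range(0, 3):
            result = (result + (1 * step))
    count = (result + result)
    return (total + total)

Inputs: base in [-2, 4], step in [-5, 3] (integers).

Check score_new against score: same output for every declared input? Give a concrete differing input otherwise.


These are not equivalent — on base=-2, step=-5 the outputs split (-22 vs 56).
score: count=5, then total=-11, then (((-5 - base) * (step + count)) >= (-3 + count)) is false, then (((total - count) == (3 - -2)) and ((base + base) >= (8 * count))) is false, then result=0, then (idx=-2), then result=-8, then (pos=0), then result=-13, then (pos=1), then result=-18, then (pos=2), then result=-23, then (idx=-1), then result=-31, then (pos=0), then result=-36, then (pos=1), then result=-41, then (pos=2), then result=-46, then (idx=0), then result=-54, then (pos=0), then result=-59, then (pos=1), then result=-64, then (pos=2), then result=-69, then (idx=1), then result=-77, then (pos=0), then result=-82, then (pos=1), then result=-87, then (pos=2), then result=-92, then (idx=2), then result=-100, then (pos=0), then result=-105, then (pos=1), then result=-110, then (pos=2), then result=-115, then count=-230, then returns -22
score_new: count=5, then total=28, then (((-5 - base) * (step + count)) >= (-3 + count)) is false, then (((total - count) == (3 - -2)) and (not ((base + base) < (8 * count)))) is false, then result=0, then (idx=-2), then result=-8, then scale=8, then result=-13, then result=-18, then result=-23, then (idx=-1), then result=-31, then scale=8, then result=-36, then result=-41, then result=-46, then (idx=0), then result=-54, then scale=8, then result=-59, then result=-64, then result=-69, then (idx=1), then result=-77, then scale=8, then result=-82, then result=-87, then result=-92, then (idx=2), then result=-100, then scale=8, then result=-105, then result=-110, then result=-115, then count=-230, then returns 56
verdict: not equivalent; witness: base=-2, step=-5


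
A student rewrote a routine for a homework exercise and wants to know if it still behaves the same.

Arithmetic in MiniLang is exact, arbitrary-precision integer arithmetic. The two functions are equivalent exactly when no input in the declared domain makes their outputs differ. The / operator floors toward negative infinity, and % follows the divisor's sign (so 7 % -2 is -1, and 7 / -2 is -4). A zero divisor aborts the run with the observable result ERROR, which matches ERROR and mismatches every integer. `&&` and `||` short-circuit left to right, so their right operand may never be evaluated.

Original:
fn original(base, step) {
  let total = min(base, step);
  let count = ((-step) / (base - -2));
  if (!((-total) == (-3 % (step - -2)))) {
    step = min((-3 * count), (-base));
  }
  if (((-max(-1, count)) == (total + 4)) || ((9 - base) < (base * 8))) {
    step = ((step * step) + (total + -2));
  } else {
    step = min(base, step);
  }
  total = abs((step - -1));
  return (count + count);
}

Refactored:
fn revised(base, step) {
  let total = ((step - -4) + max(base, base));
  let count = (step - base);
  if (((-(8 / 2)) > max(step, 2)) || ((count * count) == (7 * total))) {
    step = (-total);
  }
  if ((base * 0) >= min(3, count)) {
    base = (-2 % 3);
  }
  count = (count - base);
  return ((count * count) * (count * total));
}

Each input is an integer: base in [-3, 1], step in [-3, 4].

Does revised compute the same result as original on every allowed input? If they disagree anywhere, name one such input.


Evaluate both at base=-3, step=-3.
original: total becomes -3; next count becomes -3; next (!((-total) == (-3 % (step - -2)))) evaluates to true; next step becomes 3; next (((-max(-1, count)) == (total + 4)) || ((9 - base) < (base * 8))) evaluates to true; next step becomes 4; next total becomes 5; next final value -6
revised: total becomes -2; next count becomes 0; next (((-(8 / 2)) > max(step, 2)) || ((count * count) == (7 * total))) evaluates to false; next ((base * 0) >= min(3, count)) evaluates to true; next base becomes 1; next count becomes -1; next final value 2
-6 and 2 differ, so these are not the same function on this domain.
verdict: not equivalent; witness: base=-3, step=-3


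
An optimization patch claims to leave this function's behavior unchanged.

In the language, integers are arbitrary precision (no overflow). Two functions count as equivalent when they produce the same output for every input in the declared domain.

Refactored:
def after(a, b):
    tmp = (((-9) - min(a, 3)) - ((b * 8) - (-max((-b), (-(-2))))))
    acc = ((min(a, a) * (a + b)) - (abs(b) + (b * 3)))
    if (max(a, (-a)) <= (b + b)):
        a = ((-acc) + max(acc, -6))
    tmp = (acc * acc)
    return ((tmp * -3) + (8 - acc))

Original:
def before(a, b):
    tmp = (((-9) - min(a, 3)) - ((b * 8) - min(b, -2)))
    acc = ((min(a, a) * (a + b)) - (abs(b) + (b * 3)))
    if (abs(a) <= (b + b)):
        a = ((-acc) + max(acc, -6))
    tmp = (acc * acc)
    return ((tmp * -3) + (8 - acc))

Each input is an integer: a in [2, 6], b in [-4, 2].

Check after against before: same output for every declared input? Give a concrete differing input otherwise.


Comparing the listings, the differences include: min/max/abs usage differs.
Tracing a=3, b=-3: before: tmp=9, then acc=6, then (abs(a) <= (b + b)) is false, then tmp=36, then returns -106 | after: tmp=9, then acc=6, then (max(a, (-a)) <= (b + b)) is false, then tmp=36, then returns -106 — matching result -106.
Across all 35 domain points the two functions coincide.
verdict: equivalent


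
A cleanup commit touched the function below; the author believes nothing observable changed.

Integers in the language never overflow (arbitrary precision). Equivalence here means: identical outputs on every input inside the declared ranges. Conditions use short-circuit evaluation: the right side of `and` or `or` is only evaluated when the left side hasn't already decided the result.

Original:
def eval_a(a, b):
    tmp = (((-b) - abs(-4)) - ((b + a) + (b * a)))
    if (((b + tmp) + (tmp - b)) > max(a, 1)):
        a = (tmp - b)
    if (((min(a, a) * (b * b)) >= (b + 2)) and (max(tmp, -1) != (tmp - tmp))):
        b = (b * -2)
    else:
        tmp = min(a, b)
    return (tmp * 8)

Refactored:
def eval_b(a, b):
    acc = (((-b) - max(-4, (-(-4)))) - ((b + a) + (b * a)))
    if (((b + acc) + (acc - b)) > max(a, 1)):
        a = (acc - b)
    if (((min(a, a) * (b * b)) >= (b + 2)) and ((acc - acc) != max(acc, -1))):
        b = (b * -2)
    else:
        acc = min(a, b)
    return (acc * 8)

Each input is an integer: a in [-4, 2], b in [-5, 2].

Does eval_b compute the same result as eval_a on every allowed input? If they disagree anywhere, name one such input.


Although local variable names differ; and min/max/abs usage differs; and constant usage differs, 56/56 inputs agree.
verdict: equivalent


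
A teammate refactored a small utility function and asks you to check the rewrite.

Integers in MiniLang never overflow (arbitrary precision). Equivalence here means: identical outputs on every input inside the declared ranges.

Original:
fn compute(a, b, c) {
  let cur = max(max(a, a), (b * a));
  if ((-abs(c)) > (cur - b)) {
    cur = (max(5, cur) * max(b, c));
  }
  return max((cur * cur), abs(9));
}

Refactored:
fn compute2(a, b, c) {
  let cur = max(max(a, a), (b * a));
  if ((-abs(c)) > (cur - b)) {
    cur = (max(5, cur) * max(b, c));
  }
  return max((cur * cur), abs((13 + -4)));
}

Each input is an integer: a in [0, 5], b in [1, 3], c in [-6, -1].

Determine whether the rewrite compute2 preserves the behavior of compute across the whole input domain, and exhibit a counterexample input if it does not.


Behavior is preserved: although arithmetic usage differs; and constant usage differs, the outputs never diverge.
One worked example (a=1, b=3, c=-4) — compute: cur := 3 | ((-abs(c)) > (cur - b)): false | result 9; compute2: cur := 3 | ((-abs(c)) > (cur - b)): false | result 9; agreement on 9.
Across all 108 domain points the two functions coincide.
verdict: equivalent
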